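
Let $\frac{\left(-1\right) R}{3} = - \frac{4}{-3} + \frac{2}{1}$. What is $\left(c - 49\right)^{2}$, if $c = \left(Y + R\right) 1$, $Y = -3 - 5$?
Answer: $4489$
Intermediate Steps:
$R = -10$ ($R = - 3 \left(- \frac{4}{-3} + \frac{2}{1}\right) = - 3 \left(\left(-4\right) \left(- \frac{1}{3}\right) + 2 \cdot 1\right) = - 3 \left(\frac{4}{3} + 2\right) = \left(-3\right) \frac{10}{3} = -10$)
$Y = -8$ ($Y = -3 - 5 = -8$)
$c = -18$ ($c = \left(-8 - 10\right) 1 = \left(-18\right) 1 = -18$)
$\left(c - 49\right)^{2} = \left(-18 - 49\right)^{2} = \left(-67\right)^{2} = 4489$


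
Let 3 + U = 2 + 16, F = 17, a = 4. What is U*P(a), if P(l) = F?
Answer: 255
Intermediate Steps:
P(l) = 17
U = 15 (U = -3 + (2 + 16) = -3 + 18 = 15)
U*P(a) = 15*17 = 255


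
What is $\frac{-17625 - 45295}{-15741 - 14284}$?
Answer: $\frac{12584}{6005} \approx 2.0956$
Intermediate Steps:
$\frac{-17625 - 45295}{-15741 - 14284} = - \frac{62920}{-30025} = \left(-62920\right) \left(- \frac{1}{30025}\right) = \frac{12584}{6005}$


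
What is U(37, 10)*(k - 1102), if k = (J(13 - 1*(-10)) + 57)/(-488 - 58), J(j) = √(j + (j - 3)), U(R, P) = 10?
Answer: -1002915/91 - 5*√43/273 ≈ -11021.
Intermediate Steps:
J(j) = √(-3 + 2*j) (J(j) = √(j + (-3 + j)) = √(-3 + 2*j))
k = -19/182 - √43/546 (k = (√(-3 + 2*(13 - 1*(-10))) + 57)/(-488 - 58) = (√(-3 + 2*(13 + 10)) + 57)/(-546) = (√(-3 + 2*23) + 57)*(-1/546) = (√(-3 + 46) + 57)*(-1/546) = (√43 + 57)*(-1/546) = (57 + √43)*(-1/546) = -19/182 - √43/546 ≈ -0.11641)
U(37, 10)*(k - 1102) = 10*((-19/182 - √43/546) - 1102) = 10*(-200583/182 - √43/546) = -1002915/91 - 5*√43/273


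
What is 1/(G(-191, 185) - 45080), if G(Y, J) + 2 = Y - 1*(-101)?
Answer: -1/45172 ≈ -2.2138e-5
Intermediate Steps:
G(Y, J) = 99 + Y (G(Y, J) = -2 + (Y - 1*(-101)) = -2 + (Y + 101) = -2 + (101 + Y) = 99 + Y)
1/(G(-191, 185) - 45080) = 1/((99 - 191) - 45080) = 1/(-92 - 45080) = 1/(-45172) = -1/45172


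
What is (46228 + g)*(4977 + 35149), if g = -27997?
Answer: 731537106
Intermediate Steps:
(46228 + g)*(4977 + 35149) = (46228 - 27997)*(4977 + 35149) = 18231*40126 = 731537106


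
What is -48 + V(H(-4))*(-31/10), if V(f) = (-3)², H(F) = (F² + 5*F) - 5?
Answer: -759/10 ≈ -75.900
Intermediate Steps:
H(F) = -5 + F² + 5*F
V(f) = 9
-48 + V(H(-4))*(-31/10) = -48 + 9*(-31/10) = -48 - 279/10 = -759/10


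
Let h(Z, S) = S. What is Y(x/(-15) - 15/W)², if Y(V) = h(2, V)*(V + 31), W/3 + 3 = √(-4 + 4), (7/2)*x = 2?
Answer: 4237228836/1500625 ≈ 2823.6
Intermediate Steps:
x = 4/7 (x = (2/7)*2 = 4/7 ≈ 0.57143)
W = -9 (W = -9 + 3*√(-4 + 4) = -9 + 3*√0 = -9 + 3*0 = -9 + 0 = -9)
Y(V) = V*(31 + V) (Y(V) = V*(V + 31) = V*(31 + V))
Y(x/(-15) - 15/W)² = (((4/7)/(-15) - 15/(-9))*(31 + ((4/7)/(-15) - 15/(-9))))² = (((4/7)*(-1/15) - 15*(-⅑))*(31 + ((4/7)*(-1/15) - 15*(-⅑))))² = ((-4/105 + 5/3)*(31 + (-4/105 + 5/3)))² = (57*(31 + 57/35)/35)² = ((57/35)*(1142/35))² = (65094/1225)² = 4237228836/1500625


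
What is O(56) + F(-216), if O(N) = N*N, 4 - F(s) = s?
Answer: 3356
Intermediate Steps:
F(s) = 4 - s
O(N) = N²
O(56) + F(-216) = 56² + (4 - 1*(-216)) = 3136 + (4 + 216) = 3136 + 220 = 3356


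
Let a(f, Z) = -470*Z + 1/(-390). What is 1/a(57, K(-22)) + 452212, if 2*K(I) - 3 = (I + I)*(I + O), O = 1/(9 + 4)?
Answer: 40103042425222/88681951 ≈ 4.5221e+5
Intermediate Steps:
O = 1/13 ≈ 0.076923
K(I) = 3/2 + I*(1/13 + I) (K(I) = 3/2 + ((I + I)*(I + 1/13))/2 = 3/2 + ((2*I)*(1/13 + I))/2 = 3/2 + (2*I*(1/13 + I))/2 = 3/2 + I*(1/13 + I))
a(f, Z) = -1/390 - 470*Z (a(f, Z) = -470*Z - 1/390 = -1/390 - 470*Z)
1/a(57, K(-22)) + 452212 = 1/(-1/390 - 470*(3/2 + (-22)² + (1/13)*(-22))) + 452212 = 1/(-1/390 - 470*(3/2 + 484 - 22/13)) + 452212 = 1/(-1/390 - 470*12579/26) + 452212 = 1/(-1/390 - 2956065/13) + 452212 = 1/(-88681951/390) + 452212 = -390/88681951 + 452212 = 40103042425222/88681951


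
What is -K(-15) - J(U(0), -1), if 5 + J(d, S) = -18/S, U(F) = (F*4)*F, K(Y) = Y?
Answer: 2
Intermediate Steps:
U(F) = 4*F**2 (U(F) = (4*F)*F = 4*F**2)
J(d, S) = -5 - 18/S
-K(-15) - J(U(0), -1) = -1*(-15) - (-5 - 18/(-1)) = 15 - (-5 - 18*(-1)) = 15 - (-5 + 18) = 15 - 1*13 = 15 - 13 = 2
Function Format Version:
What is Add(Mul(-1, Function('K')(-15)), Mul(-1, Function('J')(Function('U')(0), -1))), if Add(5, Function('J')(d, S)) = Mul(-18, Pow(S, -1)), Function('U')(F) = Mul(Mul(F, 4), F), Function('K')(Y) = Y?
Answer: 2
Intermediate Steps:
Function('U')(F) = Mul(4, Pow(F, 2)) (Function('U')(F) = Mul(Mul(4, F), F) = Mul(4, Pow(F, 2)))
Function('J')(d, S) = Add(-5, Mul(-18, Pow(S, -1)))
Add(Mul(-1, Function('K')(-15)), Mul(-1, Function('J')(Function('U')(0), -1))) = Add(Mul(-1, -15), Mul(-1, Add(-5, Mul(-18, Pow(-1, -1))))) = Add(15, Mul(-1, Add(-5, Mul(-18, -1)))) = Add(15, Mul(-1, Add(-5, 18))) = Add(15, Mul(-1, 13)) = Add(15, -13) = 2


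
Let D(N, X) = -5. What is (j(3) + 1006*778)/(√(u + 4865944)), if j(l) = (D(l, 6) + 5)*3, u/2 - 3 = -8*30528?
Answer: 391334*√4377502/2188751 ≈ 374.08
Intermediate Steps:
u = -488442 (u = 6 + 2*(-8*30528) = 6 + 2*(-244224) = 6 - 488448 = -488442)
j(l) = 0 (j(l) = (-5 + 5)*3 = 0*3 = 0)
(j(3) + 1006*778)/(√(u + 4865944)) = (0 + 1006*778)/(√(-488442 + 4865944)) = (0 + 782668)/(√4377502) = 782668*(√4377502/4377502) = 391334*√4377502/2188751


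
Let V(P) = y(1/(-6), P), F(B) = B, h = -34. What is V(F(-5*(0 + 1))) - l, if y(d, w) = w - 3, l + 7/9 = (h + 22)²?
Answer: -1361/9 ≈ -151.22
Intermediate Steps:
l = 1289/9 (l = -7/9 + (-34 + 22)² = -7/9 + (-12)² = -7/9 + 144 = 1289/9 ≈ 143.22)
y(d, w) = -3 + w
V(P) = -3 + P
V(F(-5*(0 + 1))) - l = (-3 - 5*(0 + 1)) - 1*1289/9 = (-3 - 5*1) - 1289/9 = (-3 - 5) - 1289/9 = -8 - 1289/9 = -1361/9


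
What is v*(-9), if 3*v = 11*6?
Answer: -198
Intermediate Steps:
v = 22 (v = (11*6)/3 = (⅓)*66 = 22)
v*(-9) = 22*(-9) = -198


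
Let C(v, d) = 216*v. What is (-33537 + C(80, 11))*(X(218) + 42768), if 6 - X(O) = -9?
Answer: -695523231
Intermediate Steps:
X(O) = 15 (X(O) = 6 - 1*(-9) = 6 + 9 = 15)
(-33537 + C(80, 11))*(X(218) + 42768) = (-33537 + 216*80)*(15 + 42768) = (-33537 + 17280)*42783 = -16257*42783 = -695523231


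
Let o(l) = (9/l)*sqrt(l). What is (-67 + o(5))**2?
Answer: 22526/5 - 1206*sqrt(5)/5 ≈ 3965.9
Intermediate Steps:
o(l) = 9/sqrt(l)
(-67 + o(5))**2 = (-67 + 9/sqrt(5))**2 = (-67 + 9*(sqrt(5)/5))**2 = (-67 + 9*sqrt(5)/5)**2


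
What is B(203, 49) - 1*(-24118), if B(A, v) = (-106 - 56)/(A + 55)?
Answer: 1037047/43 ≈ 24117.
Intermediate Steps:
B(A, v) = -162/(55 + A)
B(203, 49) - 1*(-24118) = -162/(55 + 203) - 1*(-24118) = -162/258 + 24118 = -162*1/258 + 24118 = -27/43 + 24118 = 1037047/43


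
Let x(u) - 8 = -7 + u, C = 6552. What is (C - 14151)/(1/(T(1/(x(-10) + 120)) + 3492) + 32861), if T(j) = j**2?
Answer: -326946465867/1413842335634 ≈ -0.23125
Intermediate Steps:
x(u) = 1 + u (x(u) = 8 + (-7 + u) = 1 + u)
(C - 14151)/(1/(T(1/(x(-10) + 120)) + 3492) + 32861) = (6552 - 14151)/(1/((1/((1 - 10) + 120))**2 + 3492) + 32861) = -7599/(1/((1/(-9 + 120))**2 + 3492) + 32861) = -7599/(1/((1/111)**2 + 3492) + 32861) = -7599/(1/(1/12321 + 3492) + 32861) = -7599/(1/(43024933/12321) + 32861) = -7599/(12321/43024933 + 32861) = -7599/1413842335634/43024933 = -7599*43024933/1413842335634 = -326946465867/1413842335634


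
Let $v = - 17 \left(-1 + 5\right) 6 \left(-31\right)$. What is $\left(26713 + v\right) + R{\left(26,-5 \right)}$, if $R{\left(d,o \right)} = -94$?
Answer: $39267$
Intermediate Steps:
$v = 12648$ ($v = - 17 \cdot 4 \cdot 6 \left(-31\right) = \left(-17\right) 24 \left(-31\right) = \left(-408\right) \left(-31\right) = 12648$)
$\left(26713 + v\right) + R{\left(26,-5 \right)} = \left(26713 + 12648\right) - 94 = 39361 - 94 = 39267$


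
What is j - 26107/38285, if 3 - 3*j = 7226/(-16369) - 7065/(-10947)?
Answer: 1715831518369/6860344395255 ≈ 0.25011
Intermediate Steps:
j = 167010122/179191443 (j = 1 - (7226/(-16369) - 7065/(-10947))/3 = 1 - (7226*(-1/16369) - 7065*(-1/10947))/3 = 1 - (-7226/16369 + 2355/3649)/3 = 1 - 1/3*12181321/59730481 = 1 - 12181321/179191443 = 167010122/179191443 ≈ 0.93202)
j - 26107/38285 = 167010122/179191443 - 26107/38285 = 1715831518369/6860344395255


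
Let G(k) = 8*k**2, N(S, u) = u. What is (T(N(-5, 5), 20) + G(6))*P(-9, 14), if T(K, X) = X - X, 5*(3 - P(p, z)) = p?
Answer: 6912/5 ≈ 1382.4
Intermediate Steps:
P(p, z) = 3 - p/5
T(K, X) = 0
(T(N(-5, 5), 20) + G(6))*P(-9, 14) = (0 + 8*6**2)*(3 - 1/5*(-9)) = (0 + 8*36)*(3 + 9/5) = (0 + 288)*(24/5) = 288*(24/5) = 6912/5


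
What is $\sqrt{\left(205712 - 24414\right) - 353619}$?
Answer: $i \sqrt{172321} \approx 415.12 i$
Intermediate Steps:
$\sqrt{\left(205712 - 24414\right) - 353619} = \sqrt{181298 - 353619} = \sqrt{-172321} = i \sqrt{172321}$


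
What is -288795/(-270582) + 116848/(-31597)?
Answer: -576715639/219219986 ≈ -2.6308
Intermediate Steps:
-288795/(-270582) + 116848/(-31597) = -288795*(-1/270582) + 116848*(-1/31597) = 7405/6938 - 116848/31597 = -576715639/219219986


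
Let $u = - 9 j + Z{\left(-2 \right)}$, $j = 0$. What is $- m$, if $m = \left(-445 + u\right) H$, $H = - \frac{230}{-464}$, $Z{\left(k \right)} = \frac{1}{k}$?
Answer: $\frac{102465}{464} \approx 220.83$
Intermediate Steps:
$H = \frac{115}{232}$ ($H = \left(-230\right) \left(- \frac{1}{464}\right) = \frac{115}{232} \approx 0.49569$)
$u = - \frac{1}{2}$ ($u = \left(-9\right) 0 + \frac{1}{-2} = 0 - \frac{1}{2} = - \frac{1}{2} \approx -0.5$)
$m = - \frac{102465}{464}$ ($m = \left(-445 - \frac{1}{2}\right) \frac{115}{232} = \left(- \frac{891}{2}\right) \frac{115}{232} = - \frac{102465}{464} \approx -220.83$)
$- m = \left(-1\right) \left(- \frac{102465}{464}\right) = \frac{102465}{464}$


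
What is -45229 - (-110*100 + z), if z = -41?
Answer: -34188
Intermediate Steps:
-45229 - (-110*100 + z) = -45229 - (-110*100 - 41) = -45229 - (-11000 - 41) = -45229 - 1*(-11041) = -45229 + 11041 = -34188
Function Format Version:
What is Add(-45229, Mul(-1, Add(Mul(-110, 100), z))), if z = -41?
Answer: -34188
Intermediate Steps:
Add(-45229, Mul(-1, Add(Mul(-110, 100), z))) = Add(-45229, Mul(-1, Add(Mul(-110, 100), -41))) = Add(-45229, Mul(-1, Add(-11000, -41))) = Add(-45229, Mul(-1, -11041)) = Add(-45229, 11041) = -34188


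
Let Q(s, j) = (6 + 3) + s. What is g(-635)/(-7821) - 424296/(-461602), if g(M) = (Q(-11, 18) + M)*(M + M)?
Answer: -185056491482/1805094621 ≈ -102.52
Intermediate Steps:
Q(s, j) = 9 + s
g(M) = 2*M*(-2 + M) (g(M) = ((9 - 11) + M)*(M + M) = (-2 + M)*(2*M) = 2*M*(-2 + M))
g(-635)/(-7821) - 424296/(-461602) = (2*(-635)*(-2 - 635))/(-7821) - 424296/(-461602) = (2*(-635)*(-637))*(-1/7821) - 424296*(-1/461602) = 808990*(-1/7821) + 212148/230801 = -808990/7821 + 212148/230801 = -185056491482/1805094621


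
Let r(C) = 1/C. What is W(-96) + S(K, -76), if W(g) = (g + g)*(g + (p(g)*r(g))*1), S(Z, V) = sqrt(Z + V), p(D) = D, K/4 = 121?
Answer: 18240 + 2*sqrt(102) ≈ 18260.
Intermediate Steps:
K = 484 (K = 4*121 = 484)
S(Z, V) = sqrt(V + Z)
W(g) = 2*g*(1 + g) (W(g) = (g + g)*(g + (g/g)*1) = (2*g)*(g + 1*1) = (2*g)*(g + 1) = (2*g)*(1 + g) = 2*g*(1 + g))
W(-96) + S(K, -76) = 2*(-96)*(1 - 96) + sqrt(-76 + 484) = 2*(-96)*(-95) + sqrt(408) = 18240 + 2*sqrt(102)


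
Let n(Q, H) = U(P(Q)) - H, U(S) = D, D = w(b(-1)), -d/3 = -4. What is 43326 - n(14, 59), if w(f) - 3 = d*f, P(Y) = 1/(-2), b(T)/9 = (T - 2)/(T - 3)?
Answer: 43301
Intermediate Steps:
d = 12 (d = -3*(-4) = 12)
b(T) = 9*(-2 + T)/(-3 + T) (b(T) = 9*((T - 2)/(T - 3)) = 9*((-2 + T)/(-3 + T)) = 9*(-2 + T)/(-3 + T))
P(Y) = -½
w(f) = 3 + 12*f
D = 84 (D = 3 + 12*(9*(-2 - 1)/(-3 - 1)) = 3 + 12*(9*(-3)/(-4)) = 3 + 12*(9*(-¼)*(-3)) = 3 + 12*(27/4) = 3 + 81 = 84)
U(S) = 84
n(Q, H) = 84 - H
43326 - n(14, 59) = 43326 - (84 - 1*59) = 43326 - (84 - 59) = 43326 - 1*25 = 43326 - 25 = 43301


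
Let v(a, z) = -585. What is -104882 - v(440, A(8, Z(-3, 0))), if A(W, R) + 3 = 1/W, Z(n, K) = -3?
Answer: -104297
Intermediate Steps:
A(W, R) = -3 + 1/W
-104882 - v(440, A(8, Z(-3, 0))) = -104882 - 1*(-585) = -104882 + 585 = -104297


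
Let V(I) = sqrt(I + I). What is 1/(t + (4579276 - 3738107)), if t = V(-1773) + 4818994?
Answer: 628907/3559716132235 - I*sqrt(394)/10679148396705 ≈ 1.7667e-7 - 1.8587e-12*I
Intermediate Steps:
V(I) = sqrt(2)*sqrt(I) (V(I) = sqrt(2*I) = sqrt(2)*sqrt(I))
t = 4818994 + 3*I*sqrt(394) (t = sqrt(2)*sqrt(-1773) + 4818994 = sqrt(2)*(3*I*sqrt(197)) + 4818994 = 3*I*sqrt(394) + 4818994 = 4818994 + 3*I*sqrt(394) ≈ 4.819e+6 + 59.548*I)
1/(t + (4579276 - 3738107)) = 1/((4818994 + 3*I*sqrt(394)) + (4579276 - 3738107)) = 1/((4818994 + 3*I*sqrt(394)) + 841169) = 1/(5660163 + 3*I*sqrt(394))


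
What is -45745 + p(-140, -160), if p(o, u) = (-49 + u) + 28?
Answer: -45926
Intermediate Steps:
p(o, u) = -21 + u
-45745 + p(-140, -160) = -45745 + (-21 - 160) = -45745 - 181 = -45926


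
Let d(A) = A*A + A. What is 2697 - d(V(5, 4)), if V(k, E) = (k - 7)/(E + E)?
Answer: 43155/16 ≈ 2697.2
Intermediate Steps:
V(k, E) = (-7 + k)/(2*E) (V(k, E) = (-7 + k)/((2*E)) = (-7 + k)*(1/(2*E)) = (-7 + k)/(2*E))
d(A) = A + A**2 (d(A) = A**2 + A = A + A**2)
2697 - d(V(5, 4)) = 2697 - (1/2)*(-7 + 5)/4*(1 + (1/2)*(-7 + 5)/4) = 2697 - (1/2)*(1/4)*(-2)*(1 + (1/2)*(1/4)*(-2)) = 2697 - (-1)*(1 - 1/4)/4 = 2697 - (-1)*3/(4*4) = 2697 - 1*(-3/16) = 2697 + 3/16 = 43155/16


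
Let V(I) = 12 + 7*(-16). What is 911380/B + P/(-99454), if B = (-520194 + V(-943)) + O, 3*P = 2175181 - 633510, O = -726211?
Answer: -438724353883/74381944962 ≈ -5.8983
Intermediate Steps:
V(I) = -100 (V(I) = 12 - 112 = -100)
P = 1541671/3 (P = (2175181 - 633510)/3 = (⅓)*1541671 = 1541671/3 ≈ 5.1389e+5)
B = -1246505 (B = (-520194 - 100) - 726211 = -520294 - 726211 = -1246505)
911380/B + P/(-99454) = 911380/(-1246505) + (1541671/3)/(-99454) = 911380*(-1/1246505) + (1541671/3)*(-1/99454) = -182276/249301 - 1541671/298362 = -438724353883/74381944962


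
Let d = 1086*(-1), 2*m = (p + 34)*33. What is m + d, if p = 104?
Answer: 1191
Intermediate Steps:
m = 2277 (m = ((104 + 34)*33)/2 = (138*33)/2 = (½)*4554 = 2277)
d = -1086
m + d = 2277 - 1086 = 1191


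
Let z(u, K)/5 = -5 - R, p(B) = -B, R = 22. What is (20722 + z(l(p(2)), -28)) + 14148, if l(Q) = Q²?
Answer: 34735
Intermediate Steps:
z(u, K) = -135 (z(u, K) = 5*(-5 - 1*22) = 5*(-5 - 22) = 5*(-27) = -135)
(20722 + z(l(p(2)), -28)) + 14148 = (20722 - 135) + 14148 = 20587 + 14148 = 34735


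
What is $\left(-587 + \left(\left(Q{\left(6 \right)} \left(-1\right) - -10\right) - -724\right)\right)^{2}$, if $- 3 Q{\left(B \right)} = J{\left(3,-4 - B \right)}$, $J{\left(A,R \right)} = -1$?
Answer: $\frac{193600}{9} \approx 21511.0$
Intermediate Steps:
$Q{\left(B \right)} = \frac{1}{3}$ ($Q{\left(B \right)} = \left(- \frac{1}{3}\right) \left(-1\right) = \frac{1}{3}$)
$\left(-587 + \left(\left(Q{\left(6 \right)} \left(-1\right) - -10\right) - -724\right)\right)^{2} = \left(-587 + \left(\left(\frac{1}{3} \left(-1\right) - -10\right) - -724\right)\right)^{2} = \left(-587 + \left(\left(- \frac{1}{3} + 10\right) + 724\right)\right)^{2} = \left(-587 + \left(\frac{29}{3} + 724\right)\right)^{2} = \left(-587 + \frac{2201}{3}\right)^{2} = \left(\frac{440}{3}\right)^{2} = \frac{193600}{9}$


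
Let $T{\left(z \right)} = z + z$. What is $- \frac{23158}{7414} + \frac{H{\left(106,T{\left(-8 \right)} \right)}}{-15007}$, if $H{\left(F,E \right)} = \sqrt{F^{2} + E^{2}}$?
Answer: $- \frac{11579}{3707} - \frac{26 \sqrt{17}}{15007} \approx -3.1307$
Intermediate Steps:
$T{\left(z \right)} = 2 z$
$H{\left(F,E \right)} = \sqrt{E^{2} + F^{2}}$
$- \frac{23158}{7414} + \frac{H{\left(106,T{\left(-8 \right)} \right)}}{-15007} = - \frac{23158}{7414} + \frac{\sqrt{\left(2 \left(-8\right)\right)^{2} + 106^{2}}}{-15007} = \left(-23158\right) \frac{1}{7414} + \sqrt{\left(-16\right)^{2} + 11236} \left(- \frac{1}{15007}\right) = - \frac{11579}{3707} + \sqrt{256 + 11236} \left(- \frac{1}{15007}\right) = - \frac{11579}{3707} + \sqrt{11492} \left(- \frac{1}{15007}\right) = - \frac{11579}{3707} + 26 \sqrt{17} \left(- \frac{1}{15007}\right) = - \frac{11579}{3707} - \frac{26 \sqrt{17}}{15007}$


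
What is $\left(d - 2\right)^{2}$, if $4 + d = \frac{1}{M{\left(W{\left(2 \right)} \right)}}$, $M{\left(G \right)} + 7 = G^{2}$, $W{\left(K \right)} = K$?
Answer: $\frac{361}{9} \approx 40.111$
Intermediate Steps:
$M{\left(G \right)} = -7 + G^{2}$
$d = - \frac{13}{3}$ ($d = -4 + \frac{1}{-7 + 2^{2}} = -4 + \frac{1}{-7 + 4} = -4 + \frac{1}{-3} = -4 - \frac{1}{3} = - \frac{13}{3} \approx -4.3333$)
$\left(d - 2\right)^{2} = \left(- \frac{13}{3} - 2\right)^{2} = \left(- \frac{19}{3}\right)^{2} = \frac{361}{9}$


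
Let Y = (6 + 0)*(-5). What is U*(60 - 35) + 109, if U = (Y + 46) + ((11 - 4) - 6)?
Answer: 534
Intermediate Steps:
Y = -30 (Y = 6*(-5) = -30)
U = 17 (U = (-30 + 46) + ((11 - 4) - 6) = 16 + (7 - 6) = 16 + 1 = 17)
U*(60 - 35) + 109 = 17*(60 - 35) + 109 = 17*25 + 109 = 425 + 109 = 534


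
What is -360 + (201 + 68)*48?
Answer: 12552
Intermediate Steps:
-360 + (201 + 68)*48 = -360 + 269*48 = -360 + 12912 = 12552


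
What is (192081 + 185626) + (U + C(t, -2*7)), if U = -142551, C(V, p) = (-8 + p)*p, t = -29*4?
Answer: 235464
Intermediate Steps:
t = -116
C(V, p) = p*(-8 + p)
(192081 + 185626) + (U + C(t, -2*7)) = (192081 + 185626) + (-142551 + (-2*7)*(-8 - 2*7)) = 377707 + (-142551 - 14*(-8 - 14)) = 377707 + (-142551 - 14*(-22)) = 377707 + (-142551 + 308) = 377707 - 142243 = 235464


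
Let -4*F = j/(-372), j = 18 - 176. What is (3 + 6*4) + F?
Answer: 20009/744 ≈ 26.894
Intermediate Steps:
j = -158
F = -79/744 (F = -(-79)/(2*(-372)) = -(-79)*(-1)/(2*372) = -¼*79/186 = -79/744 ≈ -0.10618)
(3 + 6*4) + F = (3 + 6*4) - 79/744 = (3 + 24) - 79/744 = 27 - 79/744 = 20009/744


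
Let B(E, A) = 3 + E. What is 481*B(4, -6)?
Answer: 3367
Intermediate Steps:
481*B(4, -6) = 481*(3 + 4) = 481*7 = 3367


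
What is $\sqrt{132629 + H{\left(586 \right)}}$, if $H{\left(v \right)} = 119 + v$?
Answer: $\sqrt{133334} \approx 365.15$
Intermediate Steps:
$\sqrt{132629 + H{\left(586 \right)}} = \sqrt{132629 + \left(119 + 586\right)} = \sqrt{132629 + 705} = \sqrt{133334}$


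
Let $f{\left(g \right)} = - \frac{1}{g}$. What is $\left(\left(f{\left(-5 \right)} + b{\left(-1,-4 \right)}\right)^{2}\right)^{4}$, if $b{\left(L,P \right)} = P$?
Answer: $\frac{16983563041}{390625} \approx 43478.0$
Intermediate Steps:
$\left(\left(f{\left(-5 \right)} + b{\left(-1,-4 \right)}\right)^{2}\right)^{4} = \left(\left(- \frac{1}{-5} - 4\right)^{2}\right)^{4} = \left(\left(\left(-1\right) \left(- \frac{1}{5}\right) - 4\right)^{2}\right)^{4} = \left(\left(\frac{1}{5} - 4\right)^{2}\right)^{4} = \left(\left(- \frac{19}{5}\right)^{2}\right)^{4} = \left(\frac{361}{25}\right)^{4} = \frac{16983563041}{390625}$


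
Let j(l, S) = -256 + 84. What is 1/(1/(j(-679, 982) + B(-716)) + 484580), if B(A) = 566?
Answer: 394/190924521 ≈ 2.0636e-6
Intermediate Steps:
j(l, S) = -172
1/(1/(j(-679, 982) + B(-716)) + 484580) = 1/(1/(-172 + 566) + 484580) = 1/(1/394 + 484580) = 1/(190924521/394) = 394/190924521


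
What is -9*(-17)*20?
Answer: 3060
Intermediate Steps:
-9*(-17)*20 = 153*20 = 3060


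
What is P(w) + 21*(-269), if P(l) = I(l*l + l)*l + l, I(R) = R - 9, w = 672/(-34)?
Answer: -62990529/4913 ≈ -12821.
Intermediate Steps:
w = -336/17 (w = 672*(-1/34) = -336/17 ≈ -19.765)
I(R) = -9 + R
P(l) = l + l*(-9 + l + l²) (P(l) = (-9 + (l*l + l))*l + l = (-9 + (l² + l))*l + l = (-9 + (l + l²))*l + l = (-9 + l + l²)*l + l = l*(-9 + l + l²) + l = l + l*(-9 + l + l²))
P(w) + 21*(-269) = -336*(-8 - 336*(1 - 336/17)/17)/17 + 21*(-269) = -336*(-8 - 336/17*(-319/17))/17 - 5649 = -336*(-8 + 107184/289)/17 - 5649 = -336/17*104872/289 - 5649 = -35236992/4913 - 5649 = -62990529/4913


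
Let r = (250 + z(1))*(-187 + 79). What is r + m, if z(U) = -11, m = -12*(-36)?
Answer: -25380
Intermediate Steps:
m = 432
r = -25812 (r = (250 - 11)*(-187 + 79) = 239*(-108) = -25812)
r + m = -25812 + 432 = -25380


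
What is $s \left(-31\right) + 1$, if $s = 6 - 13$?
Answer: $218$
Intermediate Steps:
$s = -7$
$s \left(-31\right) + 1 = \left(-7\right) \left(-31\right) + 1 = 217 + 1 = 218$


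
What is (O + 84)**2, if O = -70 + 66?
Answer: 6400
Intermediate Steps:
O = -4
(O + 84)**2 = (-4 + 84)**2 = 80**2 = 6400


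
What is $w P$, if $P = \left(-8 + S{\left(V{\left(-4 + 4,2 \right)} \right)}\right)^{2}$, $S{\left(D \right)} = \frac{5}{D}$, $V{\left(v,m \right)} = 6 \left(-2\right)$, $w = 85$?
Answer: $\frac{867085}{144} \approx 6021.4$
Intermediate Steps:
$V{\left(v,m \right)} = -12$
$P = \frac{10201}{144}$ ($P = \left(-8 + \frac{5}{-12}\right)^{2} = \left(-8 + 5 \left(- \frac{1}{12}\right)\right)^{2} = \left(-8 - \frac{5}{12}\right)^{2} = \left(- \frac{101}{12}\right)^{2} = \frac{10201}{144} \approx 70.84$)
$w P = 85 \cdot \frac{10201}{144} = \frac{867085}{144}$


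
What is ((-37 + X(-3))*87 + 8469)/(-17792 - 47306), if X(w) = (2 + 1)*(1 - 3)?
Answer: -2364/32549 ≈ -0.072629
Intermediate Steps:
X(w) = -6 (X(w) = 3*(-2) = -6)
((-37 + X(-3))*87 + 8469)/(-17792 - 47306) = ((-37 - 6)*87 + 8469)/(-17792 - 47306) = (-43*87 + 8469)/(-65098) = (-3741 + 8469)*(-1/65098) = 4728*(-1/65098) = -2364/32549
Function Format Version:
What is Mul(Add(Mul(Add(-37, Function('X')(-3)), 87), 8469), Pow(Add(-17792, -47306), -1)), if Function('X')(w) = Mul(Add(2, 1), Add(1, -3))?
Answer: Rational(-2364, 32549) ≈ -0.072629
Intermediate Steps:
Function('X')(w) = -6 (Function('X')(w) = Mul(3, -2) = -6)
Mul(Add(Mul(Add(-37, Function('X')(-3)), 87), 8469), Pow(Add(-17792, -47306), -1)) = Mul(Add(Mul(Add(-37, -6), 87), 8469), Pow(Add(-17792, -47306), -1)) = Mul(Add(Mul(-43, 87), 8469), Pow(-65098, -1)) = Mul(Add(-3741, 8469), Rational(-1, 65098)) = Mul(4728, Rational(-1, 65098)) = Rational(-2364, 32549)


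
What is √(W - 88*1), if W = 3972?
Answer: 2*√971 ≈ 62.322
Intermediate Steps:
√(W - 88*1) = √(3972 - 88*1) = √(3972 - 88) = √3884 = 2*√971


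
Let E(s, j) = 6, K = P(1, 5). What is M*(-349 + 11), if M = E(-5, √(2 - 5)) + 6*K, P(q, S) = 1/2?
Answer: -3042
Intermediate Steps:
P(q, S) = ½ (P(q, S) = 1*(½) = ½)
K = ½ ≈ 0.50000
M = 9 (M = 6 + 6*(½) = 6 + 3 = 9)
M*(-349 + 11) = 9*(-349 + 11) = 9*(-338) = -3042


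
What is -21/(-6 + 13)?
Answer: -3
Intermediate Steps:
-21/(-6 + 13) = -21/7 = (⅐)*(-21) = -3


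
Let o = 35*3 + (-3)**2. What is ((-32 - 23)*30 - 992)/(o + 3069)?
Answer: -2642/3183 ≈ -0.83003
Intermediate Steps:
o = 114 (o = 105 + 9 = 114)
((-32 - 23)*30 - 992)/(o + 3069) = ((-32 - 23)*30 - 992)/(114 + 3069) = (-55*30 - 992)/3183 = (-1650 - 992)*(1/3183) = -2642*1/3183 = -2642/3183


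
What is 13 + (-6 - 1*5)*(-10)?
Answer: 123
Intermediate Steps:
13 + (-6 - 1*5)*(-10) = 13 + (-6 - 5)*(-10) = 13 - 11*(-10) = 13 + 110 = 123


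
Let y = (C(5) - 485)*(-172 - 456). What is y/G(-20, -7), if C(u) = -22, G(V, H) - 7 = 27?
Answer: 159198/17 ≈ 9364.6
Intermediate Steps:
G(V, H) = 34 (G(V, H) = 7 + 27 = 34)
y = 318396 (y = (-22 - 485)*(-172 - 456) = -507*(-628) = 318396)
y/G(-20, -7) = 318396/34 = 318396*(1/34) = 159198/17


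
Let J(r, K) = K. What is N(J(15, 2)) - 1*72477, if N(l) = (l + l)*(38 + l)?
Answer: -72317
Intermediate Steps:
N(l) = 2*l*(38 + l) (N(l) = (2*l)*(38 + l) = 2*l*(38 + l))
N(J(15, 2)) - 1*72477 = 2*2*(38 + 2) - 1*72477 = 2*2*40 - 72477 = 160 - 72477 = -72317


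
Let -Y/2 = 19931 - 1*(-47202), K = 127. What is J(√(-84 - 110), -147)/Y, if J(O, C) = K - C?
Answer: -137/67133 ≈ -0.0020407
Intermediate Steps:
J(O, C) = 127 - C
Y = -134266 (Y = -2*(19931 - 1*(-47202)) = -2*(19931 + 47202) = -2*67133 = -134266)
J(√(-84 - 110), -147)/Y = (127 - 1*(-147))/(-134266) = (127 + 147)*(-1/134266) = 274*(-1/134266) = -137/67133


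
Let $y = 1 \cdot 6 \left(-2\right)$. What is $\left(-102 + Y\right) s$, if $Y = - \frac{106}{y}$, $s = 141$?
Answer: $- \frac{26273}{2} \approx -13137.0$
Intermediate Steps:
$y = -12$ ($y = 6 \left(-2\right) = -12$)
$Y = \frac{53}{6}$ ($Y = - \frac{106}{-12} = \left(-106\right) \left(- \frac{1}{12}\right) = \frac{53}{6} \approx 8.8333$)
$\left(-102 + Y\right) s = \left(-102 + \frac{53}{6}\right) 141 = \left(- \frac{559}{6}\right) 141 = - \frac{26273}{2}$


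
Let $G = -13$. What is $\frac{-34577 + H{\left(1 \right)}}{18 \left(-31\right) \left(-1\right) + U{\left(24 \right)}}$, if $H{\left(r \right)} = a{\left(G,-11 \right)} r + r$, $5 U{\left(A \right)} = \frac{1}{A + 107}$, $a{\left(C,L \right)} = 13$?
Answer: $- \frac{22638765}{365491} \approx -61.941$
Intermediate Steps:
$U{\left(A \right)} = \frac{1}{5 \left(107 + A\right)}$ ($U{\left(A \right)} = \frac{1}{5 \left(A + 107\right)} = \frac{1}{5 \left(107 + A\right)}$)
$H{\left(r \right)} = 14 r$ ($H{\left(r \right)} = 13 r + r = 14 r$)
$\frac{-34577 + H{\left(1 \right)}}{18 \left(-31\right) \left(-1\right) + U{\left(24 \right)}} = \frac{-34577 + 14 \cdot 1}{18 \left(-31\right) \left(-1\right) + \frac{1}{5 \left(107 + 24\right)}} = \frac{-34577 + 14}{\left(-558\right) \left(-1\right) + \frac{1}{5 \cdot 131}} = - \frac{34563}{558 + \frac{1}{5} \cdot \frac{1}{131}} = - \frac{34563}{558 + \frac{1}{655}} = - \frac{34563}{\frac{365491}{655}} = \left(-34563\right) \frac{655}{365491} = - \frac{22638765}{365491}$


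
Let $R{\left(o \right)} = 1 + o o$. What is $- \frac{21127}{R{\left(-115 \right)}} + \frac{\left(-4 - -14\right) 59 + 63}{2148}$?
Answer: $- \frac{18372109}{14204724} \approx -1.2934$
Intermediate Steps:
$R{\left(o \right)} = 1 + o^{2}$
$- \frac{21127}{R{\left(-115 \right)}} + \frac{\left(-4 - -14\right) 59 + 63}{2148} = - \frac{21127}{1 + \left(-115\right)^{2}} + \frac{\left(-4 - -14\right) 59 + 63}{2148} = - \frac{21127}{1 + 13225} + \left(\left(-4 + 14\right) 59 + 63\right) \frac{1}{2148} = - \frac{21127}{13226} + \left(10 \cdot 59 + 63\right) \frac{1}{2148} = \left(-21127\right) \frac{1}{13226} + \left(590 + 63\right) \frac{1}{2148} = - \frac{21127}{13226} + 653 \cdot \frac{1}{2148} = - \frac{21127}{13226} + \frac{653}{2148} = - \frac{18372109}{14204724}$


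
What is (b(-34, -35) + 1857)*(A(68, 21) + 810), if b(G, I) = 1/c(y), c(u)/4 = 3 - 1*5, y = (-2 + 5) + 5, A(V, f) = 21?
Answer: 12344505/8 ≈ 1.5431e+6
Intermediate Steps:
y = 8 (y = 3 + 5 = 8)
c(u) = -8 (c(u) = 4*(3 - 1*5) = 4*(3 - 5) = 4*(-2) = -8)
b(G, I) = -1/8 (b(G, I) = 1/(-8) = -1/8)
(b(-34, -35) + 1857)*(A(68, 21) + 810) = (-1/8 + 1857)*(21 + 810) = (14855/8)*831 = 12344505/8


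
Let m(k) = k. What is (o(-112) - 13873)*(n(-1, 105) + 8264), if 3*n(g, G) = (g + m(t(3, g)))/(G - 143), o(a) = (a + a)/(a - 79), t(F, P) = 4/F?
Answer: -832033456217/7258 ≈ -1.1464e+8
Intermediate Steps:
o(a) = 2*a/(-79 + a) (o(a) = (2*a)/(-79 + a) = 2*a/(-79 + a))
n(g, G) = (4/3 + g)/(3*(-143 + G)) (n(g, G) = ((g + 4/3)/(G - 143))/3 = ((g + 4*(⅓))/(-143 + G))/3 = ((g + 4/3)/(-143 + G))/3 = ((4/3 + g)/(-143 + G))/3 = (4/3 + g)/(3*(-143 + G)))
(o(-112) - 13873)*(n(-1, 105) + 8264) = (2*(-112)/(-79 - 112) - 13873)*((4 + 3*(-1))/(9*(-143 + 105)) + 8264) = (2*(-112)/(-191) - 13873)*((⅑)*(4 - 3)/(-38) + 8264) = (2*(-112)*(-1/191) - 13873)*((⅑)*(-1/38)*1 + 8264) = (224/191 - 13873)*(-1/342 + 8264) = -2649519/191*2826287/342 = -832033456217/7258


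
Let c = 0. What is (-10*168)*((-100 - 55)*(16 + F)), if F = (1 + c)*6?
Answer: 5728800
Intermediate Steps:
F = 6 (F = (1 + 0)*6 = 1*6 = 6)
(-10*168)*((-100 - 55)*(16 + F)) = (-10*168)*((-100 - 55)*(16 + 6)) = -(-260400)*22 = -1680*(-3410) = 5728800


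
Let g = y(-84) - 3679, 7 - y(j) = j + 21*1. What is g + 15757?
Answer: 12148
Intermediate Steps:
y(j) = -14 - j (y(j) = 7 - (j + 21*1) = 7 - (j + 21) = 7 - (21 + j) = 7 + (-21 - j) = -14 - j)
g = -3609 (g = (-14 - 1*(-84)) - 3679 = (-14 + 84) - 3679 = 70 - 3679 = -3609)
g + 15757 = -3609 + 15757 = 12148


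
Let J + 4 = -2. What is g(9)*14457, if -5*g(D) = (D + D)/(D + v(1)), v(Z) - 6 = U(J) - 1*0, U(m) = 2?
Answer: -260226/85 ≈ -3061.5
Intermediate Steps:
J = -6 (J = -4 - 2 = -6)
v(Z) = 8 (v(Z) = 6 + (2 - 1*0) = 6 + (2 + 0) = 6 + 2 = 8)
g(D) = -2*D/(5*(8 + D)) (g(D) = -(D + D)/(5*(D + 8)) = -2*D/(5*(8 + D)))
g(9)*14457 = -2*9/(40 + 5*9)*14457 = -2*9/(40 + 45)*14457 = -2*9/85*14457 = -2*9*1/85*14457 = -18/85*14457 = -260226/85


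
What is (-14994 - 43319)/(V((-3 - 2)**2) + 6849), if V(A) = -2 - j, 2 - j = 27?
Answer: -58313/6872 ≈ -8.4856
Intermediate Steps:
j = -25 (j = 2 - 1*27 = 2 - 27 = -25)
V(A) = 23 (V(A) = -2 - 1*(-25) = -2 + 25 = 23)
(-14994 - 43319)/(V((-3 - 2)**2) + 6849) = (-14994 - 43319)/(23 + 6849) = -58313/6872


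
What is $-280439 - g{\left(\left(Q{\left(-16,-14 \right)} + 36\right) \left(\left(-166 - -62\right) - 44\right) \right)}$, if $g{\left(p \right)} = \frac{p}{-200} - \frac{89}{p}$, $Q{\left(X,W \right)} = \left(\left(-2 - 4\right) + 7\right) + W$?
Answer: $- \frac{23866809527}{85100} \approx -2.8046 \cdot 10^{5}$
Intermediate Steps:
$Q{\left(X,W \right)} = 1 + W$ ($Q{\left(X,W \right)} = \left(-6 + 7\right) + W = 1 + W$)
$g{\left(p \right)} = - \frac{89}{p} - \frac{p}{200}$ ($g{\left(p \right)} = p \left(- \frac{1}{200}\right) - \frac{89}{p} = - \frac{p}{200} - \frac{89}{p} = - \frac{89}{p} - \frac{p}{200}$)
$-280439 - g{\left(\left(Q{\left(-16,-14 \right)} + 36\right) \left(\left(-166 - -62\right) - 44\right) \right)} = -280439 - \left(- \frac{89}{\left(\left(1 - 14\right) + 36\right) \left(\left(-166 - -62\right) - 44\right)} - \frac{\left(\left(1 - 14\right) + 36\right) \left(\left(-166 - -62\right) - 44\right)}{200}\right) = -280439 - \left(- \frac{89}{\left(-13 + 36\right) \left(\left(-166 + 62\right) - 44\right)} - \frac{\left(-13 + 36\right) \left(\left(-166 + 62\right) - 44\right)}{200}\right) = -280439 - \left(- \frac{89}{23 \left(-104 - 44\right)} - \frac{23 \left(-104 - 44\right)}{200}\right) = -280439 - \left(- \frac{89}{23 \left(-148\right)} - \frac{23 \left(-148\right)}{200}\right) = -280439 - \left(- \frac{89}{-3404} - - \frac{851}{50}\right) = -280439 - \left(\left(-89\right) \left(- \frac{1}{3404}\right) + \frac{851}{50}\right) = -280439 - \left(\frac{89}{3404} + \frac{851}{50}\right) = -280439 - \frac{1450627}{85100} = - \frac{23866809527}{85100}$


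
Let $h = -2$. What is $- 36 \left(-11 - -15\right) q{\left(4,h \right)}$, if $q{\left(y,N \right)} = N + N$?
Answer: $576$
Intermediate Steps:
$q{\left(y,N \right)} = 2 N$
$- 36 \left(-11 - -15\right) q{\left(4,h \right)} = - 36 \left(-11 - -15\right) 2 \left(-2\right) = - 36 \left(-11 + 15\right) \left(-4\right) = \left(-36\right) 4 \left(-4\right) = \left(-144\right) \left(-4\right) = 576$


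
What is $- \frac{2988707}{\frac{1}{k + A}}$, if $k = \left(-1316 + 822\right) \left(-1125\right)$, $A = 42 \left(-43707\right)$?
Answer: $3825377592408$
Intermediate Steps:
$A = -1835694$
$k = 555750$ ($k = \left(-494\right) \left(-1125\right) = 555750$)
$- \frac{2988707}{\frac{1}{k + A}} = - \frac{2988707}{\frac{1}{555750 - 1835694}} = - \frac{2988707}{\frac{1}{-1279944}} = - \frac{2988707}{- \frac{1}{1279944}} = \left(-2988707\right) \left(-1279944\right) = 3825377592408$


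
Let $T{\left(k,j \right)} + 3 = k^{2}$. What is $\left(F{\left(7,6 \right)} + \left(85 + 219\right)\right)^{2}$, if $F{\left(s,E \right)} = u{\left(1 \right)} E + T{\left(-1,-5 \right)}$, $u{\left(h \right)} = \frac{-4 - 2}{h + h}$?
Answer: $80656$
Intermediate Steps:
$T{\left(k,j \right)} = -3 + k^{2}$
$u{\left(h \right)} = - \frac{3}{h}$ ($u{\left(h \right)} = - \frac{6}{2 h} = - 6 \frac{1}{2 h} = - \frac{3}{h}$)
$F{\left(s,E \right)} = -2 - 3 E$ ($F{\left(s,E \right)} = - \frac{3}{1} E - \left(3 - \left(-1\right)^{2}\right) = \left(-3\right) 1 E + \left(-3 + 1\right) = - 3 E - 2 = -2 - 3 E$)
$\left(F{\left(7,6 \right)} + \left(85 + 219\right)\right)^{2} = \left(\left(-2 - 18\right) + \left(85 + 219\right)\right)^{2} = \left(\left(-2 - 18\right) + 304\right)^{2} = \left(-20 + 304\right)^{2} = 284^{2} = 80656$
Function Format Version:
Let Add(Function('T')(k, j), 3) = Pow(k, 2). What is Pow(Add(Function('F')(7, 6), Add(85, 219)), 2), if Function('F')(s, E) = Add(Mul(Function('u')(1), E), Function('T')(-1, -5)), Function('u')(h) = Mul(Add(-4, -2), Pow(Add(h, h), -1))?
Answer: 80656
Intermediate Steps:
Function('T')(k, j) = Add(-3, Pow(k, 2))
Function('u')(h) = Mul(-3, Pow(h, -1)) (Function('u')(h) = Mul(-6, Pow(Mul(2, h), -1)) = Mul(-6, Mul(Rational(1, 2), Pow(h, -1))) = Mul(-3, Pow(h, -1)))
Function('F')(s, E) = Add(-2, Mul(-3, E)) (Function('F')(s, E) = Add(Mul(Mul(-3, Pow(1, -1)), E), Add(-3, Pow(-1, 2))) = Add(Mul(Mul(-3, 1), E), Add(-3, 1)) = Add(Mul(-3, E), -2) = Add(-2, Mul(-3, E)))
Pow(Add(Function('F')(7, 6), Add(85, 219)), 2) = Pow(Add(Add(-2, Mul(-3, 6)), Add(85, 219)), 2) = Pow(Add(Add(-2, -18), 304), 2) = Pow(Add(-20, 304), 2) = Pow(284, 2) = 80656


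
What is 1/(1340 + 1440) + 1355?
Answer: 3766901/2780 ≈ 1355.0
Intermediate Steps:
1/(1340 + 1440) + 1355 = 1/2780 + 1355 = 3766901/2780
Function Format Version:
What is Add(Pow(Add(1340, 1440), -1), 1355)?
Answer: Rational(3766901, 2780) ≈ 1355.0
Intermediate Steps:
Add(Pow(Add(1340, 1440), -1), 1355) = Add(Pow(2780, -1), 1355) = Add(Rational(1, 2780), 1355) = Rational(3766901, 2780)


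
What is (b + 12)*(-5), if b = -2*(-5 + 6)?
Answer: -50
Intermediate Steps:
b = -2 (b = -2*1 = -2)
(b + 12)*(-5) = (-2 + 12)*(-5) = 10*(-5) = -50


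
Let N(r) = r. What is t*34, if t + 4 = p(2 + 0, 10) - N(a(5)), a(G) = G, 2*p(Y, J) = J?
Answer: -136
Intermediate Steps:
p(Y, J) = J/2
t = -4 (t = -4 + ((½)*10 - 1*5) = -4 + (5 - 5) = -4 + 0 = -4)
t*34 = -4*34 = -136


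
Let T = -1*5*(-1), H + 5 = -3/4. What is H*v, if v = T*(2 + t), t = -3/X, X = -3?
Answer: -345/4 ≈ -86.250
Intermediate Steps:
H = -23/4 (H = -5 - 3/4 = -5 - 3*¼ = -5 - ¾ = -23/4 ≈ -5.7500)
t = 1 (t = -3/(-3) = -3*(-⅓) = 1)
T = 5 (T = -5*(-1) = 5)
v = 15 (v = 5*(2 + 1) = 5*3 = 15)
H*v = -23/4*15 = -345/4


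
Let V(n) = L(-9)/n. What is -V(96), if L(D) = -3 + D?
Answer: ⅛ ≈ 0.12500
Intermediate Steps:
V(n) = -12/n (V(n) = (-3 - 9)/n = -12/n)
-V(96) = -(-12)/96 = -1*(-⅛) = ⅛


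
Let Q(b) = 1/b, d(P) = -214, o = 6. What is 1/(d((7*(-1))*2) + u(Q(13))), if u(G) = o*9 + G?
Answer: -13/2079 ≈ -0.0062530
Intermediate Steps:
u(G) = 54 + G (u(G) = 6*9 + G = 54 + G)
1/(d((7*(-1))*2) + u(Q(13))) = 1/(-214 + (54 + 1/13)) = 1/(-214 + 703/13) = 1/(-2079/13) = -13/2079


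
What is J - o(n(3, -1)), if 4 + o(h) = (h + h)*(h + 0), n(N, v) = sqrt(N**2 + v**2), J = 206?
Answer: 190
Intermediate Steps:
o(h) = -4 + 2*h**2 (o(h) = -4 + (h + h)*(h + 0) = -4 + (2*h)*h = -4 + 2*h**2)
J - o(n(3, -1)) = 206 - (-4 + 2*(sqrt(3**2 + (-1)**2))**2) = 206 - (-4 + 2*(sqrt(9 + 1))**2) = 206 - (-4 + 2*(sqrt(10))**2) = 206 - (-4 + 2*10) = 206 - (-4 + 20) = 206 - 1*16 = 206 - 16 = 190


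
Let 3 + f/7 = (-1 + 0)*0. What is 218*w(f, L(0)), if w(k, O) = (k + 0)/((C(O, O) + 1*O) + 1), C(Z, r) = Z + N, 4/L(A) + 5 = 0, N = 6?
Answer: -7630/9 ≈ -847.78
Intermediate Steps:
L(A) = -⅘ (L(A) = 4/(-5 + 0) = 4/(-5) = 4*(-⅕) = -⅘)
C(Z, r) = 6 + Z (C(Z, r) = Z + 6 = 6 + Z)
f = -21 (f = -21 + 7*((-1 + 0)*0) = -21 + 7*(-1*0) = -21 + 7*0 = -21 + 0 = -21)
w(k, O) = k/(7 + 2*O) (w(k, O) = (k + 0)/(((6 + O) + 1*O) + 1) = k/(((6 + O) + O) + 1) = k/((6 + 2*O) + 1) = k/(7 + 2*O))
218*w(f, L(0)) = 218*(-21/(7 + 2*(-⅘))) = 218*(-21/(7 - 8/5)) = 218*(-21/27/5) = 218*(-21*5/27) = 218*(-35/9) = -7630/9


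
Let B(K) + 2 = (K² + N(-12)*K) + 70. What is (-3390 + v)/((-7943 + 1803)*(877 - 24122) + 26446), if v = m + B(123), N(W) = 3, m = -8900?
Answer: 182/7930597 ≈ 2.2949e-5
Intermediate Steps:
B(K) = 68 + K² + 3*K (B(K) = -2 + ((K² + 3*K) + 70) = -2 + (70 + K² + 3*K) = 68 + K² + 3*K)
v = 6666 (v = -8900 + (68 + 123² + 3*123) = -8900 + (68 + 15129 + 369) = -8900 + 15566 = 6666)
(-3390 + v)/((-7943 + 1803)*(877 - 24122) + 26446) = (-3390 + 6666)/((-7943 + 1803)*(877 - 24122) + 26446) = 3276/(-6140*(-23245) + 26446) = 3276/(142724300 + 26446) = 3276/142750746 = 3276*(1/142750746) = 182/7930597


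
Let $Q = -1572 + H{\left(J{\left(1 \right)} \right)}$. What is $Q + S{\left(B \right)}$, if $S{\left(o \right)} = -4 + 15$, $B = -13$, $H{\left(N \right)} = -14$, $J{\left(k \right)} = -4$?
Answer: $-1575$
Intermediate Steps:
$Q = -1586$ ($Q = -1572 - 14 = -1586$)
$S{\left(o \right)} = 11$
$Q + S{\left(B \right)} = -1586 + 11 = -1575$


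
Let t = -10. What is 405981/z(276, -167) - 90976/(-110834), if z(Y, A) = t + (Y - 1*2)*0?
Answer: -22497794197/554170 ≈ -40597.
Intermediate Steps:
z(Y, A) = -10 (z(Y, A) = -10 + (Y - 1*2)*0 = -10 + (Y - 2)*0 = -10 + (-2 + Y)*0 = -10 + 0 = -10)
405981/z(276, -167) - 90976/(-110834) = 405981/(-10) - 90976/(-110834) = 405981*(-⅒) - 90976*(-1/110834) = -405981/10 + 45488/55417 = -22497794197/554170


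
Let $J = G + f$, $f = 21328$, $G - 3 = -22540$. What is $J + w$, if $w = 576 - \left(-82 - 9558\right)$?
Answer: $9007$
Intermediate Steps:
$G = -22537$ ($G = 3 - 22540 = -22537$)
$w = 10216$ ($w = 576 - \left(-82 - 9558\right) = 576 - -9640 = 576 + 9640 = 10216$)
$J = -1209$ ($J = -22537 + 21328 = -1209$)
$J + w = -1209 + 10216 = 9007$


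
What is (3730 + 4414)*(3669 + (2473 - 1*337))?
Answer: 47275920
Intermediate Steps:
(3730 + 4414)*(3669 + (2473 - 1*337)) = 8144*(3669 + (2473 - 337)) = 8144*(3669 + 2136) = 8144*5805 = 47275920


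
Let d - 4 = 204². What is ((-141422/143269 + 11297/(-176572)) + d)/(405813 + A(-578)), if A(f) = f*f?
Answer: 95713343737353/1701581076459236 ≈ 0.056250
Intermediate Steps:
A(f) = f²
d = 41620 (d = 4 + 204² = 4 + 41616 = 41620)
((-141422/143269 + 11297/(-176572)) + d)/(405813 + A(-578)) = ((-141422/143269 + 11297/(-176572)) + 41620)/(405813 + (-578)²) = ((-141422*1/143269 + 11297*(-1/176572)) + 41620)/(405813 + 334084) = ((-141422/143269 - 1027/16052) + 41620)/739897 = (-2417243207/2299753988 + 41620)*(1/739897) = (95713343737353/2299753988)*(1/739897) = 95713343737353/1701581076459236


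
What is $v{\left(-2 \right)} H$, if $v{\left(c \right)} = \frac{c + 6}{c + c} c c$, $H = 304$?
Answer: $-1216$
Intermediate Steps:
$v{\left(c \right)} = c \left(3 + \frac{c}{2}\right)$ ($v{\left(c \right)} = \frac{6 + c}{2 c} c c = \left(3 + \frac{c}{2}\right) c = c \left(3 + \frac{c}{2}\right)$)
$v{\left(-2 \right)} H = \frac{1}{2} \left(-2\right) \left(6 - 2\right) 304 = \frac{1}{2} \left(-2\right) 4 \cdot 304 = \left(-4\right) 304 = -1216$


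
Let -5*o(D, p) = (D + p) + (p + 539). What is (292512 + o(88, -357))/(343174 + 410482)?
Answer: 1462647/3768280 ≈ 0.38815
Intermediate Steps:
o(D, p) = -539/5 - 2*p/5 - D/5 (o(D, p) = -((D + p) + (p + 539))/5 = -((D + p) + (539 + p))/5 = -(539 + D + 2*p)/5 = -539/5 - 2*p/5 - D/5)
(292512 + o(88, -357))/(343174 + 410482) = (292512 + (-539/5 - ⅖*(-357) - ⅕*88))/(343174 + 410482) = (292512 + (-539/5 + 714/5 - 88/5))/753656 = (292512 + 87/5)*(1/753656) = (1462647/5)*(1/753656) = 1462647/3768280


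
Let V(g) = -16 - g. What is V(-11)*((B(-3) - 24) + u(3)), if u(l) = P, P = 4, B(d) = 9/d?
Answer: 115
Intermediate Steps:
u(l) = 4
V(-11)*((B(-3) - 24) + u(3)) = (-16 - 1*(-11))*((9/(-3) - 24) + 4) = (-16 + 11)*((9*(-⅓) - 24) + 4) = -5*((-3 - 24) + 4) = -5*(-27 + 4) = -5*(-23) = 115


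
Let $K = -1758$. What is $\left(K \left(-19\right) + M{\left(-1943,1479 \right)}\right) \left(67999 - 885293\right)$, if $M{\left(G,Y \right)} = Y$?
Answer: $-28508032014$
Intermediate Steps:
$\left(K \left(-19\right) + M{\left(-1943,1479 \right)}\right) \left(67999 - 885293\right) = \left(\left(-1758\right) \left(-19\right) + 1479\right) \left(67999 - 885293\right) = \left(33402 + 1479\right) \left(-817294\right) = 34881 \left(-817294\right) = -28508032014$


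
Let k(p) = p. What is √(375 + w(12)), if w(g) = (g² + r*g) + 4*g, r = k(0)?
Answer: 9*√7 ≈ 23.812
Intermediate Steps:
r = 0
w(g) = g² + 4*g (w(g) = (g² + 0*g) + 4*g = (g² + 0) + 4*g = g² + 4*g)
√(375 + w(12)) = √(375 + 12*(4 + 12)) = √(375 + 12*16) = √(375 + 192) = √567 = 9*√7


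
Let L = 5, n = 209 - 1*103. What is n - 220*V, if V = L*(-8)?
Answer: 8906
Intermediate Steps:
n = 106 (n = 209 - 103 = 106)
V = -40 (V = 5*(-8) = -40)
n - 220*V = 106 - 220*(-40) = 106 + 8800 = 8906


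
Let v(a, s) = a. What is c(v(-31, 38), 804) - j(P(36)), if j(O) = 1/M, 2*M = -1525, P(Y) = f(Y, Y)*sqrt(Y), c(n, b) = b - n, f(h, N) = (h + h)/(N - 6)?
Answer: 1273377/1525 ≈ 835.00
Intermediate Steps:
f(h, N) = 2*h/(-6 + N) (f(h, N) = (2*h)/(-6 + N) = 2*h/(-6 + N))
P(Y) = 2*Y**(3/2)/(-6 + Y) (P(Y) = (2*Y/(-6 + Y))*sqrt(Y) = 2*Y**(3/2)/(-6 + Y))
M = -1525/2 (M = (1/2)*(-1525) = -1525/2 ≈ -762.50)
j(O) = -2/1525 (j(O) = 1/(-1525/2) = -2/1525)
c(v(-31, 38), 804) - j(P(36)) = (804 - 1*(-31)) - 1*(-2/1525) = (804 + 31) + 2/1525 = 835 + 2/1525 = 1273377/1525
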